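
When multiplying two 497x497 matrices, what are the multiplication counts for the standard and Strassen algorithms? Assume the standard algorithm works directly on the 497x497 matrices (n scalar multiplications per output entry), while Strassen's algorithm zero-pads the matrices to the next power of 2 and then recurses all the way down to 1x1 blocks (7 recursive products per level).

Matrix multiplication for 497x497 matrices:

Strassen's algorithm requires power-of-2 dimensions. Pad 497x497 to 512x512 (next power of 2).

Standard algorithm: 497^3 = 122763473 multiplications
Strassen's algorithm: 7^(log2(512)) = 7^9 = 40353607 multiplications
Savings: 122763473 - 40353607 = 82409866 multiplications

Standard: 122763473 multiplications (497^3). Strassen: 40353607 multiplications (7^9, after padding to 512x512). Strassen reduces 8 recursive multiplications to 7 at each level.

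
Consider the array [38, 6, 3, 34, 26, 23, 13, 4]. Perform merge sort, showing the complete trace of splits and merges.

Merge sort trace:

Split: [38, 6, 3, 34, 26, 23, 13, 4] -> [38, 6, 3, 34] and [26, 23, 13, 4]
  Split: [38, 6, 3, 34] -> [38, 6] and [3, 34]
    Split: [38, 6] -> [38] and [6]
    Merge: [38] + [6] -> [6, 38]
    Split: [3, 34] -> [3] and [34]
    Merge: [3] + [34] -> [3, 34]
  Merge: [6, 38] + [3, 34] -> [3, 6, 34, 38]
  Split: [26, 23, 13, 4] -> [26, 23] and [13, 4]
    Split: [26, 23] -> [26] and [23]
    Merge: [26] + [23] -> [23, 26]
    Split: [13, 4] -> [13] and [4]
    Merge: [13] + [4] -> [4, 13]
  Merge: [23, 26] + [4, 13] -> [4, 13, 23, 26]
Merge: [3, 6, 34, 38] + [4, 13, 23, 26] -> [3, 4, 6, 13, 23, 26, 34, 38]

Final sorted array: [3, 4, 6, 13, 23, 26, 34, 38]

The merge sort proceeds by recursively splitting the array and merging sorted halves.
After all merges, the sorted array is [3, 4, 6, 13, 23, 26, 34, 38].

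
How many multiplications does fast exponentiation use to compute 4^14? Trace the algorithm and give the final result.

Computing 4^14 by squaring (build up from 4^1; each line after the first costs one multiplication):

4^1 = 4
4^2 = (4^1)^2 = 4^2 = 16
4^3 = 4 * 4^2 = 4 * 16 = 64
4^6 = (4^3)^2 = 64^2 = 4096
4^7 = 4 * 4^6 = 4 * 4096 = 16384
4^14 = (4^7)^2 = 16384^2 = 268435456

Result: 268435456
Multiplications needed: 5 (5 lines after 4^1)

4^14 = 268435456. Using exponentiation by squaring, this requires 5 multiplications. The key idea: if the exponent is even, square the half-power; if odd, multiply by the base once.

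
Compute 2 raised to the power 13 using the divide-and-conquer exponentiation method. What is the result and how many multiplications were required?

Computing 2^13 by squaring (build up from 2^1; each line after the first costs one multiplication):

2^1 = 2
2^2 = (2^1)^2 = 2^2 = 4
2^3 = 2 * 2^2 = 2 * 4 = 8
2^6 = (2^3)^2 = 8^2 = 64
2^12 = (2^6)^2 = 64^2 = 4096
2^13 = 2 * 2^12 = 2 * 4096 = 8192

Result: 8192
Multiplications needed: 5 (5 lines after 2^1)

2^13 = 8192. Using exponentiation by squaring, this requires 5 multiplications. The key idea: if the exponent is even, square the half-power; if odd, multiply by the base once.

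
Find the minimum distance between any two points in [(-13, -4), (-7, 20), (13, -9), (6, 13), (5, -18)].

Computing all pairwise distances among 5 points:

d((-13, -4), (-7, 20)) = 24.7386
d((-13, -4), (13, -9)) = 26.4764
d((-13, -4), (6, 13)) = 25.4951
d((-13, -4), (5, -18)) = 22.8035
d((-7, 20), (13, -9)) = 35.2278
d((-7, 20), (6, 13)) = 14.7648
d((-7, 20), (5, -18)) = 39.8497
d((13, -9), (6, 13)) = 23.0868
d((13, -9), (5, -18)) = 12.0416 <-- minimum
d((6, 13), (5, -18)) = 31.0161

Closest pair: (13, -9) and (5, -18) with distance 12.0416

The closest pair is (13, -9) and (5, -18) with Euclidean distance 12.0416. For 5 points, brute-force pairwise comparison is shown above. For large n, the divide-and-conquer algorithm (sort by x, recurse on halves, check the dividing strip) achieves O(n log n).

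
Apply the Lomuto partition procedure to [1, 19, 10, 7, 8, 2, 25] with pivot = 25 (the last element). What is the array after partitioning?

Lomuto partition with pivot = 25:

Initial array: [1, 19, 10, 7, 8, 2, 25]

arr[0]=1 <= 25: swap with position 0, array becomes [1, 19, 10, 7, 8, 2, 25]
arr[1]=19 <= 25: swap with position 1, array becomes [1, 19, 10, 7, 8, 2, 25]
arr[2]=10 <= 25: swap with position 2, array becomes [1, 19, 10, 7, 8, 2, 25]
arr[3]=7 <= 25: swap with position 3, array becomes [1, 19, 10, 7, 8, 2, 25]
arr[4]=8 <= 25: swap with position 4, array becomes [1, 19, 10, 7, 8, 2, 25]
arr[5]=2 <= 25: swap with position 5, array becomes [1, 19, 10, 7, 8, 2, 25]

Place pivot at position 6: [1, 19, 10, 7, 8, 2, 25]
Pivot position: 6

After partitioning with pivot 25, the array becomes [1, 19, 10, 7, 8, 2, 25]. The pivot is placed at index 6. All elements to the left of the pivot are <= 25, and all elements to the right are > 25.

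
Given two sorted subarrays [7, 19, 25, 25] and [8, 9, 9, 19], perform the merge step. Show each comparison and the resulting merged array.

Merging process:

Compare 7 vs 8: take 7 from left. Merged: [7]
Compare 19 vs 8: take 8 from right. Merged: [7, 8]
Compare 19 vs 9: take 9 from right. Merged: [7, 8, 9]
Compare 19 vs 9: take 9 from right. Merged: [7, 8, 9, 9]
Compare 19 vs 19: take 19 from left. Merged: [7, 8, 9, 9, 19]
Compare 25 vs 19: take 19 from right. Merged: [7, 8, 9, 9, 19, 19]
Append remaining from left: [25, 25]. Merged: [7, 8, 9, 9, 19, 19, 25, 25]

Final merged array: [7, 8, 9, 9, 19, 19, 25, 25]
Total comparisons: 6

The merged array is [7, 8, 9, 9, 19, 19, 25, 25], requiring 6 comparisons. The merge step runs in O(n) time where n is the total number of elements.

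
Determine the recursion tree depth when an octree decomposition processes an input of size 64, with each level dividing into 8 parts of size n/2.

For divide and conquer with division factor 2:

Problem sizes at each level:
Level 0: 64
Level 1: 32
Level 2: 16
Level 3: 8
Level 4: 4
Level 5: 2
Level 6: 1

The root is level 0 and the size-1 base case is level 6 (the tree spans levels 0 through 6, i.e. 7 levels counting the root), so the depth is the number of divisions: log_2(64) = 6

The recursion tree depth is log_2(64) = 6. At each level, the problem size is divided by 2, so it takes 6 divisions to reduce to a base case of size 1. The algorithm makes 8 recursive calls at each level.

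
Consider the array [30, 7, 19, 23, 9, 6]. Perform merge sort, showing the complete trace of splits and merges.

Merge sort trace:

Split: [30, 7, 19, 23, 9, 6] -> [30, 7, 19] and [23, 9, 6]
  Split: [30, 7, 19] -> [30] and [7, 19]
    Split: [7, 19] -> [7] and [19]
    Merge: [7] + [19] -> [7, 19]
  Merge: [30] + [7, 19] -> [7, 19, 30]
  Split: [23, 9, 6] -> [23] and [9, 6]
    Split: [9, 6] -> [9] and [6]
    Merge: [9] + [6] -> [6, 9]
  Merge: [23] + [6, 9] -> [6, 9, 23]
Merge: [7, 19, 30] + [6, 9, 23] -> [6, 7, 9, 19, 23, 30]

Final sorted array: [6, 7, 9, 19, 23, 30]

The merge sort proceeds by recursively splitting the array and merging sorted halves.
After all merges, the sorted array is [6, 7, 9, 19, 23, 30].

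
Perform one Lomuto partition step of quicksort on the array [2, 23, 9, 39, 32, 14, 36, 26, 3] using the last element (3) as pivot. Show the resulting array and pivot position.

Lomuto partition with pivot = 3:

Initial array: [2, 23, 9, 39, 32, 14, 36, 26, 3]

arr[0]=2 <= 3: swap with position 0, array becomes [2, 23, 9, 39, 32, 14, 36, 26, 3]
arr[1]=23 > 3: no swap
arr[2]=9 > 3: no swap
arr[3]=39 > 3: no swap
arr[4]=32 > 3: no swap
arr[5]=14 > 3: no swap
arr[6]=36 > 3: no swap
arr[7]=26 > 3: no swap

Place pivot at position 1: [2, 3, 9, 39, 32, 14, 36, 26, 23]
Pivot position: 1

After partitioning with pivot 3, the array becomes [2, 3, 9, 39, 32, 14, 36, 26, 23]. The pivot is placed at index 1. All elements to the left of the pivot are <= 3, and all elements to the right are > 3.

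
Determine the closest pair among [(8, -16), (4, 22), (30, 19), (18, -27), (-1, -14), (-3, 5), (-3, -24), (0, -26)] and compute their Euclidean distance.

Computing all pairwise distances among 8 points:

d((8, -16), (4, 22)) = 38.2099
d((8, -16), (30, 19)) = 41.3401
d((8, -16), (18, -27)) = 14.8661
d((8, -16), (-1, -14)) = 9.2195
d((8, -16), (-3, 5)) = 23.7065
d((8, -16), (-3, -24)) = 13.6015
d((8, -16), (0, -26)) = 12.8062
d((4, 22), (30, 19)) = 26.1725
d((4, 22), (18, -27)) = 50.9608
d((4, 22), (-1, -14)) = 36.3456
d((4, 22), (-3, 5)) = 18.3848
d((4, 22), (-3, -24)) = 46.5296
d((4, 22), (0, -26)) = 48.1664
d((30, 19), (18, -27)) = 47.5395
d((30, 19), (-1, -14)) = 45.2769
d((30, 19), (-3, 5)) = 35.8469
d((30, 19), (-3, -24)) = 54.2033
d((30, 19), (0, -26)) = 54.0833
d((18, -27), (-1, -14)) = 23.0217
d((18, -27), (-3, 5)) = 38.2753
d((18, -27), (-3, -24)) = 21.2132
d((18, -27), (0, -26)) = 18.0278
d((-1, -14), (-3, 5)) = 19.105
d((-1, -14), (-3, -24)) = 10.198
d((-1, -14), (0, -26)) = 12.0416
d((-3, 5), (-3, -24)) = 29.0
d((-3, 5), (0, -26)) = 31.1448
d((-3, -24), (0, -26)) = 3.6056 <-- minimum

Closest pair: (-3, -24) and (0, -26) with distance 3.6056

The closest pair is (-3, -24) and (0, -26) with Euclidean distance 3.6056. For 8 points, brute-force pairwise comparison is shown above. For large n, the divide-and-conquer algorithm (sort by x, recurse on halves, check the dividing strip) achieves O(n log n).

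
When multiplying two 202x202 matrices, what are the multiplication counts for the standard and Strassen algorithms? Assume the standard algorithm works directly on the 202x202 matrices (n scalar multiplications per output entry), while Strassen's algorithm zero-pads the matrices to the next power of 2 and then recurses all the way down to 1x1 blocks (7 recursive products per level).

Matrix multiplication for 202x202 matrices:

Strassen's algorithm requires power-of-2 dimensions. Pad 202x202 to 256x256 (next power of 2).

Standard algorithm: 202^3 = 8242408 multiplications
Strassen's algorithm: 7^(log2(256)) = 7^8 = 5764801 multiplications
Savings: 8242408 - 5764801 = 2477607 multiplications

Standard: 8242408 multiplications (202^3). Strassen: 5764801 multiplications (7^8, after padding to 256x256). Strassen reduces 8 recursive multiplications to 7 at each level.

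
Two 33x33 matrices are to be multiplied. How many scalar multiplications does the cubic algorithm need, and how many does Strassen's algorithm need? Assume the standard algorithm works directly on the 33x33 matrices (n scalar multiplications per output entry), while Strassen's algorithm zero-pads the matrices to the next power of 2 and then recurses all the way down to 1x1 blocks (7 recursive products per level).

Matrix multiplication for 33x33 matrices:

Strassen's algorithm requires power-of-2 dimensions. Pad 33x33 to 64x64 (next power of 2).

Standard algorithm: 33^3 = 35937 multiplications
Strassen's algorithm: 7^(log2(64)) = 7^6 = 117649 multiplications
Difference: 35937 - 117649 = -81712 (Strassen uses MORE here due to padding overhead — for small or just-over-power-of-2 n, padding can outweigh the per-level savings)

Standard: 35937 multiplications (33^3). Strassen: 117649 multiplications (7^6, after padding to 64x64). Strassen reduces 8 recursive multiplications to 7 at each level.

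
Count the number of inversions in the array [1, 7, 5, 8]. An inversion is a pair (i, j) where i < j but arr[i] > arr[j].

Finding inversions in [1, 7, 5, 8]:

(1, 2): arr[1]=7 > arr[2]=5

Total inversions: 1

The array has 1 inversion(s): (1,2). Each pair (i,j) satisfies i < j and arr[i] > arr[j].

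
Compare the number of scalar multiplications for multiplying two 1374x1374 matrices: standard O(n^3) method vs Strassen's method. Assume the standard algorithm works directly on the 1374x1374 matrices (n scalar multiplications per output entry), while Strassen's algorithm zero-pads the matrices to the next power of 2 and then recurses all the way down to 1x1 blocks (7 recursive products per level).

Matrix multiplication for 1374x1374 matrices:

Strassen's algorithm requires power-of-2 dimensions. Pad 1374x1374 to 2048x2048 (next power of 2).

Standard algorithm: 1374^3 = 2593941624 multiplications
Strassen's algorithm: 7^(log2(2048)) = 7^11 = 1977326743 multiplications
Savings: 2593941624 - 1977326743 = 616614881 multiplications

Standard: 2593941624 multiplications (1374^3). Strassen: 1977326743 multiplications (7^11, after padding to 2048x2048). Strassen reduces 8 recursive multiplications to 7 at each level.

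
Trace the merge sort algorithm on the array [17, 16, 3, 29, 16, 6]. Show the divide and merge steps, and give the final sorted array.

Merge sort trace:

Split: [17, 16, 3, 29, 16, 6] -> [17, 16, 3] and [29, 16, 6]
  Split: [17, 16, 3] -> [17] and [16, 3]
    Split: [16, 3] -> [16] and [3]
    Merge: [16] + [3] -> [3, 16]
  Merge: [17] + [3, 16] -> [3, 16, 17]
  Split: [29, 16, 6] -> [29] and [16, 6]
    Split: [16, 6] -> [16] and [6]
    Merge: [16] + [6] -> [6, 16]
  Merge: [29] + [6, 16] -> [6, 16, 29]
Merge: [3, 16, 17] + [6, 16, 29] -> [3, 6, 16, 16, 17, 29]

Final sorted array: [3, 6, 16, 16, 17, 29]

The merge sort proceeds by recursively splitting the array and merging sorted halves.
After all merges, the sorted array is [3, 6, 16, 16, 17, 29].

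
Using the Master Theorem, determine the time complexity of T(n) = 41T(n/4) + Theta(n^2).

Master Theorem for T(n) = 41T(n/4) + O(n^2):

a = 41, b = 4, c = 2
log_b(a) = log_4(41) = 2.6788

Case 1: c = 2 < log_4(41) = 2.6788
T(n) = O(n^(log_4 41))

For T(n) = 41T(n/4) + O(n^2): log_4(41) = 2.6788. This is Case 1 of the Master Theorem (c < log_b(a), work dominated by leaves), giving O(n^(log_4 41)).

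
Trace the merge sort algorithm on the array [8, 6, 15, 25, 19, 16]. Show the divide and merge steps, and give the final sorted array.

Merge sort trace:

Split: [8, 6, 15, 25, 19, 16] -> [8, 6, 15] and [25, 19, 16]
  Split: [8, 6, 15] -> [8] and [6, 15]
    Split: [6, 15] -> [6] and [15]
    Merge: [6] + [15] -> [6, 15]
  Merge: [8] + [6, 15] -> [6, 8, 15]
  Split: [25, 19, 16] -> [25] and [19, 16]
    Split: [19, 16] -> [19] and [16]
    Merge: [19] + [16] -> [16, 19]
  Merge: [25] + [16, 19] -> [16, 19, 25]
Merge: [6, 8, 15] + [16, 19, 25] -> [6, 8, 15, 16, 19, 25]

Final sorted array: [6, 8, 15, 16, 19, 25]

The merge sort proceeds by recursively splitting the array and merging sorted halves.
After all merges, the sorted array is [6, 8, 15, 16, 19, 25].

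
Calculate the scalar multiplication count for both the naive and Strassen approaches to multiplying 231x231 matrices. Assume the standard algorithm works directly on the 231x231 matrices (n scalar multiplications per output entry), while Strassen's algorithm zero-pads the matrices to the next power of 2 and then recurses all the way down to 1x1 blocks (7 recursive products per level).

Matrix multiplication for 231x231 matrices:

Strassen's algorithm requires power-of-2 dimensions. Pad 231x231 to 256x256 (next power of 2).

Standard algorithm: 231^3 = 12326391 multiplications
Strassen's algorithm: 7^(log2(256)) = 7^8 = 5764801 multiplications
Savings: 12326391 - 5764801 = 6561590 multiplications

Standard: 12326391 multiplications (231^3). Strassen: 5764801 multiplications (7^8, after padding to 256x256). Strassen reduces 8 recursive multiplications to 7 at each level.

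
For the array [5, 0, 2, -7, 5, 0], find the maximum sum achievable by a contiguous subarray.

Using Kadane's algorithm on [5, 0, 2, -7, 5, 0]:

Scanning through the array:
Position 1 (value 0): max_ending_here = 5, max_so_far = 5
Position 2 (value 2): max_ending_here = 7, max_so_far = 7
Position 3 (value -7): max_ending_here = 0, max_so_far = 7
Position 4 (value 5): max_ending_here = 5, max_so_far = 7
Position 5 (value 0): max_ending_here = 5, max_so_far = 7

Maximum subarray: [5, 0, 2]
Maximum sum: 7

The maximum subarray is [5, 0, 2] with sum 7. This subarray runs from index 0 to index 2.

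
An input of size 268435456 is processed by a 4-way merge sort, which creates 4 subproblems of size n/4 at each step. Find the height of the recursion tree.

For divide and conquer with division factor 4:

Problem sizes at each level:
Level 0: 268435456
Level 1: 67108864
Level 2: 16777216
Level 3: 4194304
Level 4: 1048576
Level 5: 262144
Level 6: 65536
Level 7: 16384
Level 8: 4096
Level 9: 1024
Level 10: 256
Level 11: 64
Level 12: 16
Level 13: 4
Level 14: 1

The root is level 0 and the size-1 base case is level 14 (the tree spans levels 0 through 14, i.e. 15 levels counting the root), so the depth is the number of divisions: log_4(268435456) = 14

The recursion tree depth is log_4(268435456) = 14. At each level, the problem size is divided by 4, so it takes 14 divisions to reduce to a base case of size 1. The algorithm makes 4 recursive calls at each level.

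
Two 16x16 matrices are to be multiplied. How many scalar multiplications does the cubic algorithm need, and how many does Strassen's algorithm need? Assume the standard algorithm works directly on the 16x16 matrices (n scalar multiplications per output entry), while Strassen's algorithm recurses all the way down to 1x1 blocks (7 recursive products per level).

Matrix multiplication for 16x16 matrices:

Standard algorithm: 16^3 = 4096 multiplications
Strassen's algorithm: 7^(log2(16)) = 7^4 = 2401 multiplications
Savings: 4096 - 2401 = 1695 multiplications

Standard: 4096 multiplications (16^3). Strassen: 2401 multiplications (7^4). Strassen reduces 8 recursive multiplications to 7 at each level.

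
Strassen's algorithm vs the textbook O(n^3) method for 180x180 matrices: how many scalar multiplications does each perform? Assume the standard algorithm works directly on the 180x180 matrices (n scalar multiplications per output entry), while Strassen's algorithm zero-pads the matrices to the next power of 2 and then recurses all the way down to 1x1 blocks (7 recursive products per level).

Matrix multiplication for 180x180 matrices:

Strassen's algorithm requires power-of-2 dimensions. Pad 180x180 to 256x256 (next power of 2).

Standard algorithm: 180^3 = 5832000 multiplications
Strassen's algorithm: 7^(log2(256)) = 7^8 = 5764801 multiplications
Savings: 5832000 - 5764801 = 67199 multiplications

Standard: 5832000 multiplications (180^3). Strassen: 5764801 multiplications (7^8, after padding to 256x256). Strassen reduces 8 recursive multiplications to 7 at each level.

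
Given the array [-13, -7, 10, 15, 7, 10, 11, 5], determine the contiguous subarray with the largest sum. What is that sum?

Using Kadane's algorithm on [-13, -7, 10, 15, 7, 10, 11, 5]:

Scanning through the array:
Position 1 (value -7): max_ending_here = -7, max_so_far = -7
Position 2 (value 10): max_ending_here = 10, max_so_far = 10
Position 3 (value 15): max_ending_here = 25, max_so_far = 25
Position 4 (value 7): max_ending_here = 32, max_so_far = 32
Position 5 (value 10): max_ending_here = 42, max_so_far = 42
Position 6 (value 11): max_ending_here = 53, max_so_far = 53
Position 7 (value 5): max_ending_here = 58, max_so_far = 58

Maximum subarray: [10, 15, 7, 10, 11, 5]
Maximum sum: 58

The maximum subarray is [10, 15, 7, 10, 11, 5] with sum 58. This subarray runs from index 2 to index 7.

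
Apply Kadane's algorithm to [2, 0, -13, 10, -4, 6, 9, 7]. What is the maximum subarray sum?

Using Kadane's algorithm on [2, 0, -13, 10, -4, 6, 9, 7]:

Scanning through the array:
Position 1 (value 0): max_ending_here = 2, max_so_far = 2
Position 2 (value -13): max_ending_here = -11, max_so_far = 2
Position 3 (value 10): max_ending_here = 10, max_so_far = 10
Position 4 (value -4): max_ending_here = 6, max_so_far = 10
Position 5 (value 6): max_ending_here = 12, max_so_far = 12
Position 6 (value 9): max_ending_here = 21, max_so_far = 21
Position 7 (value 7): max_ending_here = 28, max_so_far = 28

Maximum subarray: [10, -4, 6, 9, 7]
Maximum sum: 28

The maximum subarray is [10, -4, 6, 9, 7] with sum 28. This subarray runs from index 3 to index 7.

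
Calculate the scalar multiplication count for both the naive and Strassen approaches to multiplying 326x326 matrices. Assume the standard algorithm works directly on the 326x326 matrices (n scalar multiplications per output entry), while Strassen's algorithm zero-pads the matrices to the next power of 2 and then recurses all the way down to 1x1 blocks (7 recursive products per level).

Matrix multiplication for 326x326 matrices:

Strassen's algorithm requires power-of-2 dimensions. Pad 326x326 to 512x512 (next power of 2).

Standard algorithm: 326^3 = 34645976 multiplications
Strassen's algorithm: 7^(log2(512)) = 7^9 = 40353607 multiplications
Difference: 34645976 - 40353607 = -5707631 (Strassen uses MORE here due to padding overhead — for small or just-over-power-of-2 n, padding can outweigh the per-level savings)

Standard: 34645976 multiplications (326^3). Strassen: 40353607 multiplications (7^9, after padding to 512x512). Strassen reduces 8 recursive multiplications to 7 at each level.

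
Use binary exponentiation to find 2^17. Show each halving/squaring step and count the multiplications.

Computing 2^17 by squaring (build up from 2^1; each line after the first costs one multiplication):

2^1 = 2
2^2 = (2^1)^2 = 2^2 = 4
2^4 = (2^2)^2 = 4^2 = 16
2^8 = (2^4)^2 = 16^2 = 256
2^16 = (2^8)^2 = 256^2 = 65536
2^17 = 2 * 2^16 = 2 * 65536 = 131072

Result: 131072
Multiplications needed: 5 (5 lines after 2^1)

2^17 = 131072. Using exponentiation by squaring, this requires 5 multiplications. The key idea: if the exponent is even, square the half-power; if odd, multiply by the base once.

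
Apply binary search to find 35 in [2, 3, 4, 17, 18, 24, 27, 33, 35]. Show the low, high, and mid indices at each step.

Binary search for 35 in [2, 3, 4, 17, 18, 24, 27, 33, 35]:

lo=0, hi=8, mid=4, arr[mid]=18 -> 18 < 35, search right half
lo=5, hi=8, mid=6, arr[mid]=27 -> 27 < 35, search right half
lo=7, hi=8, mid=7, arr[mid]=33 -> 33 < 35, search right half
lo=8, hi=8, mid=8, arr[mid]=35 -> Found target at index 8!

Binary search finds 35 at index 8 after 4 comparisons. The search repeatedly halves the search space by comparing with the middle element.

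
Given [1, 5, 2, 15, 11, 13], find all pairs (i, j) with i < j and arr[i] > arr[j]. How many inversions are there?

Finding inversions in [1, 5, 2, 15, 11, 13]:

(1, 2): arr[1]=5 > arr[2]=2
(3, 4): arr[3]=15 > arr[4]=11
(3, 5): arr[3]=15 > arr[5]=13

Total inversions: 3

The array has 3 inversion(s): (1,2), (3,4), (3,5). Each pair (i,j) satisfies i < j and arr[i] > arr[j].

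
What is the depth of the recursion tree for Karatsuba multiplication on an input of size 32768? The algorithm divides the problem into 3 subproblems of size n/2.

For divide and conquer with division factor 2:

Problem sizes at each level:
Level 0: 32768
Level 1: 16384
Level 2: 8192
Level 3: 4096
Level 4: 2048
Level 5: 1024
Level 6: 512
Level 7: 256
Level 8: 128
Level 9: 64
Level 10: 32
Level 11: 16
Level 12: 8
Level 13: 4
Level 14: 2
Level 15: 1

The root is level 0 and the size-1 base case is level 15 (the tree spans levels 0 through 15, i.e. 16 levels counting the root), so the depth is the number of divisions: log_2(32768) = 15

The recursion tree depth is log_2(32768) = 15. At each level, the problem size is divided by 2, so it takes 15 divisions to reduce to a base case of size 1. The algorithm makes 3 recursive calls at each level.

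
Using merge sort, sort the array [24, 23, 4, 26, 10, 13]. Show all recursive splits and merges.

Merge sort trace:

Split: [24, 23, 4, 26, 10, 13] -> [24, 23, 4] and [26, 10, 13]
  Split: [24, 23, 4] -> [24] and [23, 4]
    Split: [23, 4] -> [23] and [4]
    Merge: [23] + [4] -> [4, 23]
  Merge: [24] + [4, 23] -> [4, 23, 24]
  Split: [26, 10, 13] -> [26] and [10, 13]
    Split: [10, 13] -> [10] and [13]
    Merge: [10] + [13] -> [10, 13]
  Merge: [26] + [10, 13] -> [10, 13, 26]
Merge: [4, 23, 24] + [10, 13, 26] -> [4, 10, 13, 23, 24, 26]

Final sorted array: [4, 10, 13, 23, 24, 26]

The merge sort proceeds by recursively splitting the array and merging sorted halves.
After all merges, the sorted array is [4, 10, 13, 23, 24, 26].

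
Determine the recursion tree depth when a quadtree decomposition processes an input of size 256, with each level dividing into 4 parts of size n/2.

For divide and conquer with division factor 2:

Problem sizes at each level:
Level 0: 256
Level 1: 128
Level 2: 64
Level 3: 32
Level 4: 16
Level 5: 8
Level 6: 4
Level 7: 2
Level 8: 1

The root is level 0 and the size-1 base case is level 8 (the tree spans levels 0 through 8, i.e. 9 levels counting the root), so the depth is the number of divisions: log_2(256) = 8

The recursion tree depth is log_2(256) = 8. At each level, the problem size is divided by 2, so it takes 8 divisions to reduce to a base case of size 1. The algorithm makes 4 recursive calls at each level.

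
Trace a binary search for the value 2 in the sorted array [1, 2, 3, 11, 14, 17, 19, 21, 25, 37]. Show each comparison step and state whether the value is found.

Binary search for 2 in [1, 2, 3, 11, 14, 17, 19, 21, 25, 37]:

lo=0, hi=9, mid=4, arr[mid]=14 -> 14 > 2, search left half
lo=0, hi=3, mid=1, arr[mid]=2 -> Found target at index 1!

Binary search finds 2 at index 1 after 2 comparisons. The search repeatedly halves the search space by comparing with the middle element.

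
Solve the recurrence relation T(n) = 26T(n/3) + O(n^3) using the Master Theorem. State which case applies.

Master Theorem for T(n) = 26T(n/3) + O(n^3):

a = 26, b = 3, c = 3
log_b(a) = log_3(26) = 2.9656

Case 3: c = 3 > log_3(26) = 2.9656
T(n) = O(n^3) = O(n^3)

For T(n) = 26T(n/3) + O(n^3): log_3(26) = 2.9656. This is Case 3 of the Master Theorem (c > log_b(a), work dominated by root), giving O(n^3).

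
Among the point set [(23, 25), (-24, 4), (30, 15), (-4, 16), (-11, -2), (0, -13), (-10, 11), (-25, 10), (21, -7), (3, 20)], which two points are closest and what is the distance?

Computing all pairwise distances among 10 points:

d((23, 25), (-24, 4)) = 51.4782
d((23, 25), (30, 15)) = 12.2066
d((23, 25), (-4, 16)) = 28.4605
d((23, 25), (-11, -2)) = 43.4166
d((23, 25), (0, -13)) = 44.4185
d((23, 25), (-10, 11)) = 35.8469
d((23, 25), (-25, 10)) = 50.2892
d((23, 25), (21, -7)) = 32.0624
d((23, 25), (3, 20)) = 20.6155
d((-24, 4), (30, 15)) = 55.109
d((-24, 4), (-4, 16)) = 23.3238
d((-24, 4), (-11, -2)) = 14.3178
d((-24, 4), (0, -13)) = 29.4109
d((-24, 4), (-10, 11)) = 15.6525
d((-24, 4), (-25, 10)) = 6.0828 <-- minimum
d((-24, 4), (21, -7)) = 46.3249
d((-24, 4), (3, 20)) = 31.3847
d((30, 15), (-4, 16)) = 34.0147
d((30, 15), (-11, -2)) = 44.3847
d((30, 15), (0, -13)) = 41.0366
d((30, 15), (-10, 11)) = 40.1995
d((30, 15), (-25, 10)) = 55.2268
d((30, 15), (21, -7)) = 23.7697
d((30, 15), (3, 20)) = 27.4591
d((-4, 16), (-11, -2)) = 19.3132
d((-4, 16), (0, -13)) = 29.2746
d((-4, 16), (-10, 11)) = 7.8102
d((-4, 16), (-25, 10)) = 21.8403
d((-4, 16), (21, -7)) = 33.9706
d((-4, 16), (3, 20)) = 8.0623
d((-11, -2), (0, -13)) = 15.5563
d((-11, -2), (-10, 11)) = 13.0384
d((-11, -2), (-25, 10)) = 18.4391
d((-11, -2), (21, -7)) = 32.3883
d((-11, -2), (3, 20)) = 26.0768
d((0, -13), (-10, 11)) = 26.0
d((0, -13), (-25, 10)) = 33.9706
d((0, -13), (21, -7)) = 21.8403
d((0, -13), (3, 20)) = 33.1361
d((-10, 11), (-25, 10)) = 15.0333
d((-10, 11), (21, -7)) = 35.8469
d((-10, 11), (3, 20)) = 15.8114
d((-25, 10), (21, -7)) = 49.0408
d((-25, 10), (3, 20)) = 29.7321
d((21, -7), (3, 20)) = 32.45

Closest pair: (-24, 4) and (-25, 10) with distance 6.0828

The closest pair is (-24, 4) and (-25, 10) with Euclidean distance 6.0828. For 10 points, brute-force pairwise comparison is shown above. For large n, the divide-and-conquer algorithm (sort by x, recurse on halves, check the dividing strip) achieves O(n log n).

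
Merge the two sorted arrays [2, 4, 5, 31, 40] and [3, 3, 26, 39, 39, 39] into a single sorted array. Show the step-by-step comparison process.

Merging process:

Compare 2 vs 3: take 2 from left. Merged: [2]
Compare 4 vs 3: take 3 from right. Merged: [2, 3]
Compare 4 vs 3: take 3 from right. Merged: [2, 3, 3]
Compare 4 vs 26: take 4 from left. Merged: [2, 3, 3, 4]
Compare 5 vs 26: take 5 from left. Merged: [2, 3, 3, 4, 5]
Compare 31 vs 26: take 26 from right. Merged: [2, 3, 3, 4, 5, 26]
Compare 31 vs 39: take 31 from left. Merged: [2, 3, 3, 4, 5, 26, 31]
Compare 40 vs 39: take 39 from right. Merged: [2, 3, 3, 4, 5, 26, 31, 39]
Compare 40 vs 39: take 39 from right. Merged: [2, 3, 3, 4, 5, 26, 31, 39, 39]
Compare 40 vs 39: take 39 from right. Merged: [2, 3, 3, 4, 5, 26, 31, 39, 39, 39]
Append remaining from left: [40]. Merged: [2, 3, 3, 4, 5, 26, 31, 39, 39, 39, 40]

Final merged array: [2, 3, 3, 4, 5, 26, 31, 39, 39, 39, 40]
Total comparisons: 10

The merged array is [2, 3, 3, 4, 5, 26, 31, 39, 39, 39, 40], requiring 10 comparisons. The merge step runs in O(n) time where n is the total number of elements.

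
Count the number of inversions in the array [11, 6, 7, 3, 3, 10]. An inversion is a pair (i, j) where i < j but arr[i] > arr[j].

Finding inversions in [11, 6, 7, 3, 3, 10]:

(0, 1): arr[0]=11 > arr[1]=6
(0, 2): arr[0]=11 > arr[2]=7
(0, 3): arr[0]=11 > arr[3]=3
(0, 4): arr[0]=11 > arr[4]=3
(0, 5): arr[0]=11 > arr[5]=10
(1, 3): arr[1]=6 > arr[3]=3
(1, 4): arr[1]=6 > arr[4]=3
(2, 3): arr[2]=7 > arr[3]=3
(2, 4): arr[2]=7 > arr[4]=3

Total inversions: 9

The array has 9 inversion(s): (0,1), (0,2), (0,3), (0,4), (0,5), (1,3), (1,4), (2,3), (2,4). Each pair (i,j) satisfies i < j and arr[i] > arr[j].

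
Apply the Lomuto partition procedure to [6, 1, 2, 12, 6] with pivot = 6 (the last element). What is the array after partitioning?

Lomuto partition with pivot = 6:

Initial array: [6, 1, 2, 12, 6]

arr[0]=6 <= 6: swap with position 0, array becomes [6, 1, 2, 12, 6]
arr[1]=1 <= 6: swap with position 1, array becomes [6, 1, 2, 12, 6]
arr[2]=2 <= 6: swap with position 2, array becomes [6, 1, 2, 12, 6]
arr[3]=12 > 6: no swap

Place pivot at position 3: [6, 1, 2, 6, 12]
Pivot position: 3

After partitioning with pivot 6, the array becomes [6, 1, 2, 6, 12]. The pivot is placed at index 3. All elements to the left of the pivot are <= 6, and all elements to the right are > 6.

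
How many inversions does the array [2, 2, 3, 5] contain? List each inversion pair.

Finding inversions in [2, 2, 3, 5]:


Total inversions: 0

The array has 0 inversions. It is already sorted.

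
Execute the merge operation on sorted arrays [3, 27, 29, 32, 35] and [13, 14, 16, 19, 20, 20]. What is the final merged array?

Merging process:

Compare 3 vs 13: take 3 from left. Merged: [3]
Compare 27 vs 13: take 13 from right. Merged: [3, 13]
Compare 27 vs 14: take 14 from right. Merged: [3, 13, 14]
Compare 27 vs 16: take 16 from right. Merged: [3, 13, 14, 16]
Compare 27 vs 19: take 19 from right. Merged: [3, 13, 14, 16, 19]
Compare 27 vs 20: take 20 from right. Merged: [3, 13, 14, 16, 19, 20]
Compare 27 vs 20: take 20 from right. Merged: [3, 13, 14, 16, 19, 20, 20]
Append remaining from left: [27, 29, 32, 35]. Merged: [3, 13, 14, 16, 19, 20, 20, 27, 29, 32, 35]

Final merged array: [3, 13, 14, 16, 19, 20, 20, 27, 29, 32, 35]
Total comparisons: 7

The merged array is [3, 13, 14, 16, 19, 20, 20, 27, 29, 32, 35], requiring 7 comparisons. The merge step runs in O(n) time where n is the total number of elements.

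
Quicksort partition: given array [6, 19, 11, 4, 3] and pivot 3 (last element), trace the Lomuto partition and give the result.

Lomuto partition with pivot = 3:

Initial array: [6, 19, 11, 4, 3]

arr[0]=6 > 3: no swap
arr[1]=19 > 3: no swap
arr[2]=11 > 3: no swap
arr[3]=4 > 3: no swap

Place pivot at position 0: [3, 19, 11, 4, 6]
Pivot position: 0

After partitioning with pivot 3, the array becomes [3, 19, 11, 4, 6]. The pivot is placed at index 0. All elements to the left of the pivot are <= 3, and all elements to the right are > 3.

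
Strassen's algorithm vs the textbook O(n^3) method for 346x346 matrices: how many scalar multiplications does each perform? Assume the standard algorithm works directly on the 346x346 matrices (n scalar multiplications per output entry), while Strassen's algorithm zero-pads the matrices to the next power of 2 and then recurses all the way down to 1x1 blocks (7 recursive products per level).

Matrix multiplication for 346x346 matrices:

Strassen's algorithm requires power-of-2 dimensions. Pad 346x346 to 512x512 (next power of 2).

Standard algorithm: 346^3 = 41421736 multiplications
Strassen's algorithm: 7^(log2(512)) = 7^9 = 40353607 multiplications
Savings: 41421736 - 40353607 = 1068129 multiplications

Standard: 41421736 multiplications (346^3). Strassen: 40353607 multiplications (7^9, after padding to 512x512). Strassen reduces 8 recursive multiplications to 7 at each level.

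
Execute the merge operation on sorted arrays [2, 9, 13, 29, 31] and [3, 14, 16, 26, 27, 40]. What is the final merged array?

Merging process:

Compare 2 vs 3: take 2 from left. Merged: [2]
Compare 9 vs 3: take 3 from right. Merged: [2, 3]
Compare 9 vs 14: take 9 from left. Merged: [2, 3, 9]
Compare 13 vs 14: take 13 from left. Merged: [2, 3, 9, 13]
Compare 29 vs 14: take 14 from right. Merged: [2, 3, 9, 13, 14]
Compare 29 vs 16: take 16 from right. Merged: [2, 3, 9, 13, 14, 16]
Compare 29 vs 26: take 26 from right. Merged: [2, 3, 9, 13, 14, 16, 26]
Compare 29 vs 27: take 27 from right. Merged: [2, 3, 9, 13, 14, 16, 26, 27]
Compare 29 vs 40: take 29 from left. Merged: [2, 3, 9, 13, 14, 16, 26, 27, 29]
Compare 31 vs 40: take 31 from left. Merged: [2, 3, 9, 13, 14, 16, 26, 27, 29, 31]
Append remaining from right: [40]. Merged: [2, 3, 9, 13, 14, 16, 26, 27, 29, 31, 40]

Final merged array: [2, 3, 9, 13, 14, 16, 26, 27, 29, 31, 40]
Total comparisons: 10

The merged array is [2, 3, 9, 13, 14, 16, 26, 27, 29, 31, 40], requiring 10 comparisons. The merge step runs in O(n) time where n is the total number of elements.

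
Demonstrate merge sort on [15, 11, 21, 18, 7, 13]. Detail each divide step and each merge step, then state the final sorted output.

Merge sort trace:

Split: [15, 11, 21, 18, 7, 13] -> [15, 11, 21] and [18, 7, 13]
  Split: [15, 11, 21] -> [15] and [11, 21]
    Split: [11, 21] -> [11] and [21]
    Merge: [11] + [21] -> [11, 21]
  Merge: [15] + [11, 21] -> [11, 15, 21]
  Split: [18, 7, 13] -> [18] and [7, 13]
    Split: [7, 13] -> [7] and [13]
    Merge: [7] + [13] -> [7, 13]
  Merge: [18] + [7, 13] -> [7, 13, 18]
Merge: [11, 15, 21] + [7, 13, 18] -> [7, 11, 13, 15, 18, 21]

Final sorted array: [7, 11, 13, 15, 18, 21]

The merge sort proceeds by recursively splitting the array and merging sorted halves.
After all merges, the sorted array is [7, 11, 13, 15, 18, 21].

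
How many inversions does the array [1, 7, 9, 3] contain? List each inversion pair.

Finding inversions in [1, 7, 9, 3]:

(1, 3): arr[1]=7 > arr[3]=3
(2, 3): arr[2]=9 > arr[3]=3

Total inversions: 2

The array has 2 inversion(s): (1,3), (2,3). Each pair (i,j) satisfies i < j and arr[i] > arr[j].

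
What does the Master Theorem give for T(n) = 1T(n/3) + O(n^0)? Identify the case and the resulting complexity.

Master Theorem for T(n) = 1T(n/3) + O(n^0):

a = 1, b = 3, c = 0
log_b(a) = log_3(1) = 0.0000

Case 2: c = 0 = log_3(1) = 0.0000
T(n) = O(n^0 log n) = O(log n)

For T(n) = 1T(n/3) + O(n^0): log_3(1) = 0.0000. This is Case 2 of the Master Theorem (c = log_b(a), equal work at all levels), giving O(log n).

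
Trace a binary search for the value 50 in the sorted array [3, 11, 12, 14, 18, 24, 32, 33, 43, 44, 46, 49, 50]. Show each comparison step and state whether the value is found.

Binary search for 50 in [3, 11, 12, 14, 18, 24, 32, 33, 43, 44, 46, 49, 50]:

lo=0, hi=12, mid=6, arr[mid]=32 -> 32 < 50, search right half
lo=7, hi=12, mid=9, arr[mid]=44 -> 44 < 50, search right half
lo=10, hi=12, mid=11, arr[mid]=49 -> 49 < 50, search right half
lo=12, hi=12, mid=12, arr[mid]=50 -> Found target at index 12!

Binary search finds 50 at index 12 after 4 comparisons. The search repeatedly halves the search space by comparing with the middle element.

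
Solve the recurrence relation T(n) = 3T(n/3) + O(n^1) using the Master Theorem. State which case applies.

Master Theorem for T(n) = 3T(n/3) + O(n^1):

a = 3, b = 3, c = 1
log_b(a) = log_3(3) = 1.0000

Case 2: c = 1 = log_3(3) = 1.0000
T(n) = O(n^1 log n) = O(n log n)

For T(n) = 3T(n/3) + O(n^1): log_3(3) = 1.0000. This is Case 2 of the Master Theorem (c = log_b(a), equal work at all levels), giving O(n log n).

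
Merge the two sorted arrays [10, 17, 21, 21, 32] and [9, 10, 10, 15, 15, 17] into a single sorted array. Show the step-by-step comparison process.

Merging process:

Compare 10 vs 9: take 9 from right. Merged: [9]
Compare 10 vs 10: take 10 from left. Merged: [9, 10]
Compare 17 vs 10: take 10 from right. Merged: [9, 10, 10]
Compare 17 vs 10: take 10 from right. Merged: [9, 10, 10, 10]
Compare 17 vs 15: take 15 from right. Merged: [9, 10, 10, 10, 15]
Compare 17 vs 15: take 15 from right. Merged: [9, 10, 10, 10, 15, 15]
Compare 17 vs 17: take 17 from left. Merged: [9, 10, 10, 10, 15, 15, 17]
Compare 21 vs 17: take 17 from right. Merged: [9, 10, 10, 10, 15, 15, 17, 17]
Append remaining from left: [21, 21, 32]. Merged: [9, 10, 10, 10, 15, 15, 17, 17, 21, 21, 32]

Final merged array: [9, 10, 10, 10, 15, 15, 17, 17, 21, 21, 32]
Total comparisons: 8

The merged array is [9, 10, 10, 10, 15, 15, 17, 17, 21, 21, 32], requiring 8 comparisons. The merge step runs in O(n) time where n is the total number of elements.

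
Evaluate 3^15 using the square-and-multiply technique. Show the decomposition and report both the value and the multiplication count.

Computing 3^15 by squaring (build up from 3^1; each line after the first costs one multiplication):

3^1 = 3
3^2 = (3^1)^2 = 3^2 = 9
3^3 = 3 * 3^2 = 3 * 9 = 27
3^6 = (3^3)^2 = 27^2 = 729
3^7 = 3 * 3^6 = 3 * 729 = 2187
3^14 = (3^7)^2 = 2187^2 = 4782969
3^15 = 3 * 3^14 = 3 * 4782969 = 14348907

Result: 14348907
Multiplications needed: 6 (6 lines after 3^1)

3^15 = 14348907. Using exponentiation by squaring, this requires 6 multiplications. The key idea: if the exponent is even, square the half-power; if odd, multiply by the base once.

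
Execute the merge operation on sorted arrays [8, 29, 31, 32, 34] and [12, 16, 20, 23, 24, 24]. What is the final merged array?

Merging process:

Compare 8 vs 12: take 8 from left. Merged: [8]
Compare 29 vs 12: take 12 from right. Merged: [8, 12]
Compare 29 vs 16: take 16 from right. Merged: [8, 12, 16]
Compare 29 vs 20: take 20 from right. Merged: [8, 12, 16, 20]
Compare 29 vs 23: take 23 from right. Merged: [8, 12, 16, 20, 23]
Compare 29 vs 24: take 24 from right. Merged: [8, 12, 16, 20, 23, 24]
Compare 29 vs 24: take 24 from right. Merged: [8, 12, 16, 20, 23, 24, 24]
Append remaining from left: [29, 31, 32, 34]. Merged: [8, 12, 16, 20, 23, 24, 24, 29, 31, 32, 34]

Final merged array: [8, 12, 16, 20, 23, 24, 24, 29, 31, 32, 34]
Total comparisons: 7

The merged array is [8, 12, 16, 20, 23, 24, 24, 29, 31, 32, 34], requiring 7 comparisons. The merge step runs in O(n) time where n is the total number of elements.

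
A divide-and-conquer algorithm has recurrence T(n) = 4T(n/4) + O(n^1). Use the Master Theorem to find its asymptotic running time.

Master Theorem for T(n) = 4T(n/4) + O(n^1):

a = 4, b = 4, c = 1
log_b(a) = log_4(4) = 1.0000

Case 2: c = 1 = log_4(4) = 1.0000
T(n) = O(n^1 log n) = O(n log n)

For T(n) = 4T(n/4) + O(n^1): log_4(4) = 1.0000. This is Case 2 of the Master Theorem (c = log_b(a), equal work at all levels), giving O(n log n).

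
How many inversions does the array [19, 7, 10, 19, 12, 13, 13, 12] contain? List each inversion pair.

Finding inversions in [19, 7, 10, 19, 12, 13, 13, 12]:

(0, 1): arr[0]=19 > arr[1]=7
(0, 2): arr[0]=19 > arr[2]=10
(0, 4): arr[0]=19 > arr[4]=12
(0, 5): arr[0]=19 > arr[5]=13
(0, 6): arr[0]=19 > arr[6]=13
(0, 7): arr[0]=19 > arr[7]=12
(3, 4): arr[3]=19 > arr[4]=12
(3, 5): arr[3]=19 > arr[5]=13
(3, 6): arr[3]=19 > arr[6]=13
(3, 7): arr[3]=19 > arr[7]=12
(5, 7): arr[5]=13 > arr[7]=12
(6, 7): arr[6]=13 > arr[7]=12

Total inversions: 12

The array has 12 inversion(s): (0,1), (0,2), (0,4), (0,5), (0,6), (0,7), (3,4), (3,5), (3,6), (3,7), (5,7), (6,7). Each pair (i,j) satisfies i < j and arr[i] > arr[j].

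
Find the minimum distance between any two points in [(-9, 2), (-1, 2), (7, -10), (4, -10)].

Computing all pairwise distances among 4 points:

d((-9, 2), (-1, 2)) = 8.0
d((-9, 2), (7, -10)) = 20.0
d((-9, 2), (4, -10)) = 17.6918
d((-1, 2), (7, -10)) = 14.4222
d((-1, 2), (4, -10)) = 13.0
d((7, -10), (4, -10)) = 3.0 <-- minimum

Closest pair: (7, -10) and (4, -10) with distance 3.0

The closest pair is (7, -10) and (4, -10) with Euclidean distance 3.0. For 4 points, brute-force pairwise comparison is shown above. For large n, the divide-and-conquer algorithm (sort by x, recurse on halves, check the dividing strip) achieves O(n log n).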